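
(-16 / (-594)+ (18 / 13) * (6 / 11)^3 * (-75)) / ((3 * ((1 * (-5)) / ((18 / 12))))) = 1.68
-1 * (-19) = 19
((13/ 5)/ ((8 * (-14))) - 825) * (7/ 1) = -462013/ 80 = -5775.16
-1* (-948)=948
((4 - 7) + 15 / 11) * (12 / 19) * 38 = -432 / 11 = -39.27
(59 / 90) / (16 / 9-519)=-0.00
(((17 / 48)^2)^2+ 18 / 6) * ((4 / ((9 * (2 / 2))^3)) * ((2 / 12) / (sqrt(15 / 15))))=16008769 / 5804752896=0.00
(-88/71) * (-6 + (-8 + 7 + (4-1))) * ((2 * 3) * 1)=29.75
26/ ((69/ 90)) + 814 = 19502/ 23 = 847.91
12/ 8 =3/ 2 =1.50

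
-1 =-1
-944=-944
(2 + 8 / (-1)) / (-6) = 1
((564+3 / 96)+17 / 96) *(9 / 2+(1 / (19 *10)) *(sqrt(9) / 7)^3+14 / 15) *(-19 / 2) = -899081777 / 30870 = -29124.77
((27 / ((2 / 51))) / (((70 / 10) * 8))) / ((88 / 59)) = 81243 / 9856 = 8.24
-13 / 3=-4.33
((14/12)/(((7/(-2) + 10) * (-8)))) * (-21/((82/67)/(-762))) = -1250823/4264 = -293.34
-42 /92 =-21 /46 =-0.46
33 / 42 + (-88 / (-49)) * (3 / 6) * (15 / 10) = 2.13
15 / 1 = 15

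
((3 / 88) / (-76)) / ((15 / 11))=-1 / 3040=-0.00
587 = 587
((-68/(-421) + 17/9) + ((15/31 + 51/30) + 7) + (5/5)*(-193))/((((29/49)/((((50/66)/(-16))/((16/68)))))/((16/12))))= 889228320505/10791193248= 82.40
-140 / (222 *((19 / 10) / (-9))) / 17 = 2100 / 11951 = 0.18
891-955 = -64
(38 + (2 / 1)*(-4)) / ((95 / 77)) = 462 / 19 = 24.32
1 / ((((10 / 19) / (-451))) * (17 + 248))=-3.23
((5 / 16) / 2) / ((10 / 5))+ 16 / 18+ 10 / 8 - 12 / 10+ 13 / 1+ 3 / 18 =40849 / 2880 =14.18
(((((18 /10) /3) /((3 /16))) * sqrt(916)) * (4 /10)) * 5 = 64 * sqrt(229) /5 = 193.70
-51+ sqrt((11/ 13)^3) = -51+ 11 * sqrt(143)/ 169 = -50.22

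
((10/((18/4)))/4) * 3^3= 15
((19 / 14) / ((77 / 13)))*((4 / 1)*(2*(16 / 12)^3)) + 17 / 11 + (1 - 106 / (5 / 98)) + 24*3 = -13221464 / 6615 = -1998.71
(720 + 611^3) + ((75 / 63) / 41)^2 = 169095209643796 / 741321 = 228099851.00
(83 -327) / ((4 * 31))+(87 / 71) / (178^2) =-137220707 / 69736484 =-1.97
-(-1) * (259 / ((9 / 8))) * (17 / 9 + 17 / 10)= 334628 / 405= 826.24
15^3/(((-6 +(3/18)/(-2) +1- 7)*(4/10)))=-20250/29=-698.28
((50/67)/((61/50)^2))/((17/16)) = 2000000/4238219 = 0.47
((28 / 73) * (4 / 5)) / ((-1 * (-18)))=56 / 3285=0.02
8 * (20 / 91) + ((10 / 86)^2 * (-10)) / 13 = 294090 / 168259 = 1.75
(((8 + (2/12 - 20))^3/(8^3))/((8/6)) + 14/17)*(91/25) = -365829373/62668800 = -5.84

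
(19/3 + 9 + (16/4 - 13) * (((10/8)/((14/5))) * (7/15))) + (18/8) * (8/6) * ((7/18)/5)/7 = 1619/120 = 13.49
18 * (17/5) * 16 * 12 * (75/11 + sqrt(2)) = 58752 * sqrt(2)/5 + 881280/11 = 96733.94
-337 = -337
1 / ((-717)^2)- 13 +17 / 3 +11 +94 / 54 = 8339669 / 1542267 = 5.41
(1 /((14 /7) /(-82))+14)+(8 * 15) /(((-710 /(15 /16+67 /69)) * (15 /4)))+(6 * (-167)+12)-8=-25109482 /24495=-1025.09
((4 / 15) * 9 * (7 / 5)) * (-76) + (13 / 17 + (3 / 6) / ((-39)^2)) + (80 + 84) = -90.59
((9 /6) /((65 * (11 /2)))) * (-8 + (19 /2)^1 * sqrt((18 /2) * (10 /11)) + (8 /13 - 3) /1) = -81 /1859 + 171 * sqrt(110) /15730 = 0.07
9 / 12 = 0.75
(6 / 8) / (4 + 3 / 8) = 6 / 35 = 0.17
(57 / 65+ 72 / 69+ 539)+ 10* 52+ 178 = 1852186 / 1495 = 1238.92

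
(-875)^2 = 765625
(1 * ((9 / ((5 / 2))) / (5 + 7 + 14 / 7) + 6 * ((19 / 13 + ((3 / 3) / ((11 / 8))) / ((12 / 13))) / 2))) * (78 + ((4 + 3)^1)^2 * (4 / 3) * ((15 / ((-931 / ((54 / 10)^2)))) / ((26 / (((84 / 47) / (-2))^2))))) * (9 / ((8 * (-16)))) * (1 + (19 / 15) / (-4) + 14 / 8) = -8586163782423 / 92964872000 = -92.36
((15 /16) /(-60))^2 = 1 /4096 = 0.00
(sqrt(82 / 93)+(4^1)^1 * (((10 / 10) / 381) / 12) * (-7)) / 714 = -1 / 116586+sqrt(7626) / 66402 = 0.00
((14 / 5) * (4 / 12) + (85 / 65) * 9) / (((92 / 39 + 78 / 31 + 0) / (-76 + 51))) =-383935 / 5894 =-65.14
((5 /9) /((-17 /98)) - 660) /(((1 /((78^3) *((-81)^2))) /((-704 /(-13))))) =-1900983308590080 /17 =-111822547564122.35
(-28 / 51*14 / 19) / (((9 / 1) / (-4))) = 1568 / 8721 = 0.18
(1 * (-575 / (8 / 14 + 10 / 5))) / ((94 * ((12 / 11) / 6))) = -44275 / 3384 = -13.08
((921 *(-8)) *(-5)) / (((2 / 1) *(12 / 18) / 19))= 524970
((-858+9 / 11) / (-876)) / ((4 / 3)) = 9429 / 12848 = 0.73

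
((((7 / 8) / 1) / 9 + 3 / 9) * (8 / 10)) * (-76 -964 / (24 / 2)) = -14539 / 270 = -53.85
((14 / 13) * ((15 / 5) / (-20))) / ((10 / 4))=-21 / 325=-0.06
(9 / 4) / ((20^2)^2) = 9 / 640000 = 0.00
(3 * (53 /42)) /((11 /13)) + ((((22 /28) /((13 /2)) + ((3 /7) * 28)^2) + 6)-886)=-1464273 /2002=-731.41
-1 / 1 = -1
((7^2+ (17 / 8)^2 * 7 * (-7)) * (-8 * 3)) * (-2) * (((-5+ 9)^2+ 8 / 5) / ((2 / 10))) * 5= -3638250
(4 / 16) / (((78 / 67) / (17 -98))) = -1809 / 104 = -17.39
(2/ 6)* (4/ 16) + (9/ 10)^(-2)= 427/ 324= 1.32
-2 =-2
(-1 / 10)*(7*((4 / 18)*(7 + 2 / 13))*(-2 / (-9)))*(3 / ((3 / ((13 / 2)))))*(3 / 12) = -217 / 540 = -0.40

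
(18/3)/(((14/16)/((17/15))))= 272/35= 7.77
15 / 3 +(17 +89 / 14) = 28.36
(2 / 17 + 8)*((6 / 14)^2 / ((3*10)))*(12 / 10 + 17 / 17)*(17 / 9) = 253 / 1225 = 0.21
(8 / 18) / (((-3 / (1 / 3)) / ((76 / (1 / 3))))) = -11.26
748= 748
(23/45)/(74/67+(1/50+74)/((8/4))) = 30820/2298303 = 0.01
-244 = -244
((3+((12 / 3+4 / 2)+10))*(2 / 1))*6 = 228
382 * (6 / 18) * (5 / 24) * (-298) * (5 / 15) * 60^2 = -28459000 / 3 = -9486333.33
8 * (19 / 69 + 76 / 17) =44536 / 1173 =37.97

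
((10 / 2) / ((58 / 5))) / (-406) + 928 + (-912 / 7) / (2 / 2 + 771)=4216769175 / 4544764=927.83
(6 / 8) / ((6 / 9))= 9 / 8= 1.12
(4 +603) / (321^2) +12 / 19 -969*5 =-9484191230 / 1957779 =-4844.36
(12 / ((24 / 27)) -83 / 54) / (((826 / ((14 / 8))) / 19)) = 6137 / 12744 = 0.48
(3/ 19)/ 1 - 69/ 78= -359/ 494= -0.73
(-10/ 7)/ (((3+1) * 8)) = -5/ 112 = -0.04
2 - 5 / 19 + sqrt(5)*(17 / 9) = 33 / 19 + 17*sqrt(5) / 9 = 5.96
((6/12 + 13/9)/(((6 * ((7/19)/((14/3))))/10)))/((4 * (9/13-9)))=-43225/34992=-1.24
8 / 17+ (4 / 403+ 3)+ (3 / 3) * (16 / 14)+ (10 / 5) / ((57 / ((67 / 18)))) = 116957018 / 24601941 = 4.75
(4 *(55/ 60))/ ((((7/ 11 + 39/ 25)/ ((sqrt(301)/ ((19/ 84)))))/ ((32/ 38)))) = 338800 *sqrt(301)/ 54511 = 107.83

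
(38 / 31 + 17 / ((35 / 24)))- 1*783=-835577 / 1085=-770.12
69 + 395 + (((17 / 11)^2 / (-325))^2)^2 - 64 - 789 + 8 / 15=-388.47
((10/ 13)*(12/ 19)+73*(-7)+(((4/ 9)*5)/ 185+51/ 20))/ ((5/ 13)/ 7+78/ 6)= -5849140213/ 150329520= -38.91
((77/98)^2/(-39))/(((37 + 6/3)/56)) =-242/10647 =-0.02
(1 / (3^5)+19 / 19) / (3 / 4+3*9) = 976 / 26973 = 0.04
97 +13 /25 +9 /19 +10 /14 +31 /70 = 659353 /6650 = 99.15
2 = 2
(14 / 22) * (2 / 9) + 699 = 69215 / 99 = 699.14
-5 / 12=-0.42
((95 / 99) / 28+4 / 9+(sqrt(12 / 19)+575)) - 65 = 2 * sqrt(57) / 19+1415047 / 2772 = 511.27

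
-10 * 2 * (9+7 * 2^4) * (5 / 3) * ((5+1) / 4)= -6050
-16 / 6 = -8 / 3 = -2.67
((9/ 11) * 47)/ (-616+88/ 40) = -235/ 3751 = -0.06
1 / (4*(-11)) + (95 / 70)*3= 1247 / 308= 4.05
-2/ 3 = -0.67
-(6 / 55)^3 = -216 / 166375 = -0.00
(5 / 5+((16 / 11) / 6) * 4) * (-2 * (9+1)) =-39.39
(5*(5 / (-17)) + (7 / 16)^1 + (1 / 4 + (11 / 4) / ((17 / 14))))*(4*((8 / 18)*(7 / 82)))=2821 / 12546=0.22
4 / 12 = 1 / 3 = 0.33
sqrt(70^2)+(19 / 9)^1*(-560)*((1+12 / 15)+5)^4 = -2843644258 / 1125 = -2527683.78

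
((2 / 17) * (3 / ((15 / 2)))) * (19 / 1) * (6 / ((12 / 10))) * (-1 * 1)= -76 / 17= -4.47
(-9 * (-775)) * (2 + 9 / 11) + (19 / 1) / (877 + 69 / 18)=1142750379 / 58135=19656.84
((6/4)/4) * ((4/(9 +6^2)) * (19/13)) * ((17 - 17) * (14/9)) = 0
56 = 56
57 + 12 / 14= 405 / 7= 57.86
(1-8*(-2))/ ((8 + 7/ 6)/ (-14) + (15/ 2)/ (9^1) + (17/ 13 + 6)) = 6188/ 2725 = 2.27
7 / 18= 0.39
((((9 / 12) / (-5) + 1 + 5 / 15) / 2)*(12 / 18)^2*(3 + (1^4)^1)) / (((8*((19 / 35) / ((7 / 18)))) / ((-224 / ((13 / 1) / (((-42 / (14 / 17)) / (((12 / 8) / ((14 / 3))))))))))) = 46368112 / 180063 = 257.51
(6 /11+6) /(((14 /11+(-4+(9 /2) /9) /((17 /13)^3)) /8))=-1886592 /10535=-179.08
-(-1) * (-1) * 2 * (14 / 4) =-7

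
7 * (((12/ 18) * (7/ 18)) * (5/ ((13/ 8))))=1960/ 351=5.58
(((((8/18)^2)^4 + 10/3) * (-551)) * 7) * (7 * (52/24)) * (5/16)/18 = -125964501240305/37192366944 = -3386.84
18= 18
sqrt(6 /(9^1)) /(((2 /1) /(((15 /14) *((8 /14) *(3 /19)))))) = 0.04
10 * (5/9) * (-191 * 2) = -2122.22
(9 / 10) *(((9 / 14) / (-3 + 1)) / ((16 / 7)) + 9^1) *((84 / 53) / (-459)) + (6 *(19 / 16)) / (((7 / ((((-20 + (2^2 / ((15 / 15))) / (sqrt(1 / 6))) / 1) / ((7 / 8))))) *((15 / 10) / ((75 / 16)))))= -513764481 / 7063840 + 1425 *sqrt(6) / 98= -37.11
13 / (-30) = -13 / 30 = -0.43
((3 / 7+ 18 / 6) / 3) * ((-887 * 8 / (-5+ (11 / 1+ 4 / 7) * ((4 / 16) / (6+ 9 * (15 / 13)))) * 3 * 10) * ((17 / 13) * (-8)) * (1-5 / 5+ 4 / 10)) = -26311286784 / 124657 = -211069.47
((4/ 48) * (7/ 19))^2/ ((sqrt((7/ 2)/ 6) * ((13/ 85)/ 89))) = 52955 * sqrt(21)/ 337896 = 0.72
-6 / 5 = -1.20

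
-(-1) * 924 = 924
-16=-16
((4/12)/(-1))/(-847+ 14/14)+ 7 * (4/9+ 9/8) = 111535/10152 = 10.99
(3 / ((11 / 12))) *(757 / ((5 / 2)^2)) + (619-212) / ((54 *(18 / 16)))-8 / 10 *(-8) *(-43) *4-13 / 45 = -46643621 / 66825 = -698.00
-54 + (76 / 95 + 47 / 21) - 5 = -55.96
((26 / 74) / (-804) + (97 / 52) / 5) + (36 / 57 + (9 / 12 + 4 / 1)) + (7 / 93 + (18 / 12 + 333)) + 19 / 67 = 129308322567 / 379634060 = 340.61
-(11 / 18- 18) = 313 / 18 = 17.39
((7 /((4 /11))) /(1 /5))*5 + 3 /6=1927 /4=481.75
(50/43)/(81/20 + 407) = 0.00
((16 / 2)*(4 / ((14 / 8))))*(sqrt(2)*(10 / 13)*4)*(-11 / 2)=-28160*sqrt(2) / 91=-437.63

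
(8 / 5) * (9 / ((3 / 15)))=72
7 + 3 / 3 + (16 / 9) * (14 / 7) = 104 / 9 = 11.56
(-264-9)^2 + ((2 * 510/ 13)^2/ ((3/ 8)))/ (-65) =163185333/ 2197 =74276.44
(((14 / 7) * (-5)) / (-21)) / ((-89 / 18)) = -60 / 623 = -0.10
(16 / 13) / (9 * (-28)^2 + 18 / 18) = 16 / 91741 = 0.00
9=9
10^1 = 10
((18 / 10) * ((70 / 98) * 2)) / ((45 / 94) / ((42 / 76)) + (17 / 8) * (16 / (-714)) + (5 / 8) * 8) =2538 / 5743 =0.44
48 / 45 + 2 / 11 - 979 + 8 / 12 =-977.08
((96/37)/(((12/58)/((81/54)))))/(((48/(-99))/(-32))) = 45936/37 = 1241.51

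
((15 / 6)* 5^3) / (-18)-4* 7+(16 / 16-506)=-19813 / 36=-550.36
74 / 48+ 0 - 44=-1019 / 24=-42.46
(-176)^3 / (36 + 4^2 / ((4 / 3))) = -113578.67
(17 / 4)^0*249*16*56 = 223104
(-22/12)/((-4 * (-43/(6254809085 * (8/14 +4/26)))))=-108118842755/2236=-48353686.38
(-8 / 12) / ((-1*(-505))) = -2 / 1515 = -0.00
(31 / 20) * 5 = 31 / 4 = 7.75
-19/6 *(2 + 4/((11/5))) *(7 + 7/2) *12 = -16758/11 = -1523.45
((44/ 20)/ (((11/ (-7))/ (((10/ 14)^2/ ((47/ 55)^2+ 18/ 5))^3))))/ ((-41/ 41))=86502001953125/ 37775013349688293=0.00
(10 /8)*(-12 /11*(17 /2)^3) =-73695 /88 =-837.44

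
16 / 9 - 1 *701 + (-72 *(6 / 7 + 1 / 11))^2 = 211318627 / 53361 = 3960.17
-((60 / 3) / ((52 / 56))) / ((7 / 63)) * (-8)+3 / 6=40333 / 26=1551.27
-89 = -89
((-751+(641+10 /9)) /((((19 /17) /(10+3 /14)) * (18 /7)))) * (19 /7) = -85085 /81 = -1050.43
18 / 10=9 / 5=1.80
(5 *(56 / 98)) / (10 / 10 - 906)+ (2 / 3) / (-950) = -0.00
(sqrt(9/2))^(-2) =2/9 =0.22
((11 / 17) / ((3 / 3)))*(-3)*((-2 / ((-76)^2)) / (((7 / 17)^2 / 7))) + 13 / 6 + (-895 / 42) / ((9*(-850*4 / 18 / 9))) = 849569 / 368220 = 2.31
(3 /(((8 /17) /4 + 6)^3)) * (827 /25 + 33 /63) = 43337573 /98425600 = 0.44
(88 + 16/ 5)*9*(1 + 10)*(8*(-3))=-216691.20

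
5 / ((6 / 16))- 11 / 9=109 / 9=12.11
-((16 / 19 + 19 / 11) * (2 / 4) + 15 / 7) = -3.43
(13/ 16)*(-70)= -455/ 8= -56.88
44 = 44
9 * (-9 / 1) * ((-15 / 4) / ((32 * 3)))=405 / 128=3.16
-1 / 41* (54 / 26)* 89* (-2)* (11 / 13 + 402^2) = 10096747578 / 6929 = 1457172.40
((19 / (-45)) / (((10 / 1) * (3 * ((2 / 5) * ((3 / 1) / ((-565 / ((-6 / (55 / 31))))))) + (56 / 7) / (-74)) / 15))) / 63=21845725 / 188101872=0.12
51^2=2601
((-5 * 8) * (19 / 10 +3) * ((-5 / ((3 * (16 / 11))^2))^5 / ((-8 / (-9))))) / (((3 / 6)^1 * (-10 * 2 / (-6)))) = 794333628405625 / 4809263859892224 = 0.17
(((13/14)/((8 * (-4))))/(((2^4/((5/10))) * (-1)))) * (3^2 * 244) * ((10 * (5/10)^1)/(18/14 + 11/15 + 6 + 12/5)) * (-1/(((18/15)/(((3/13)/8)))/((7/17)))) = -1441125/152354816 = -0.01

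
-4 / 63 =-0.06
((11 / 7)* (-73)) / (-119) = 803 / 833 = 0.96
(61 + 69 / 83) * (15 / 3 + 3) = 41056 / 83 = 494.65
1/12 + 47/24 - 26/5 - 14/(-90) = -1081/360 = -3.00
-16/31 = -0.52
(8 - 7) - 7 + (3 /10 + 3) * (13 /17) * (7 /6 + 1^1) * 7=10973 /340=32.27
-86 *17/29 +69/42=-19801/406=-48.77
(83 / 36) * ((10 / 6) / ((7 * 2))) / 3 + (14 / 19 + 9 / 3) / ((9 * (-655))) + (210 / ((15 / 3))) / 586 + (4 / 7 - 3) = -37480351177 / 16540002360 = -2.27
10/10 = 1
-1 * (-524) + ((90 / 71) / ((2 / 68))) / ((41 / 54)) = 1690604 / 2911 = 580.76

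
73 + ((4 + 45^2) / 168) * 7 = 3781 / 24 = 157.54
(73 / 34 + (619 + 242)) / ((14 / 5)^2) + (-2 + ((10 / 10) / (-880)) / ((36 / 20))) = 142627873 / 1319472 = 108.09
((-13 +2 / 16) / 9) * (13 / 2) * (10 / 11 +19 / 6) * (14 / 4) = -2521337 / 19008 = -132.65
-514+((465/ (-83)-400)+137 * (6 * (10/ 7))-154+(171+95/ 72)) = 11420251/ 41832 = 273.00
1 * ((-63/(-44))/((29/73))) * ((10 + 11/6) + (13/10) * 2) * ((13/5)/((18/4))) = 2876419/95700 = 30.06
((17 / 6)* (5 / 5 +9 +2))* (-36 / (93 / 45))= -592.26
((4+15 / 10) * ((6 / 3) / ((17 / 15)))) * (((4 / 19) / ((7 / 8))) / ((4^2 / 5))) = 1650 / 2261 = 0.73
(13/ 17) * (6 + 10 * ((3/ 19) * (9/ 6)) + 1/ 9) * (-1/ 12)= -9425/ 17442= -0.54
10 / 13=0.77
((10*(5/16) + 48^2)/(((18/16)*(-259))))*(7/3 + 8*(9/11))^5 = -39856505096778701/91224601083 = -436905.23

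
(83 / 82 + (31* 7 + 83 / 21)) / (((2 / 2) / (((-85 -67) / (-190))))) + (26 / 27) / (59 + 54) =777478892 / 4378185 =177.58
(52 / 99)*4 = 208 / 99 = 2.10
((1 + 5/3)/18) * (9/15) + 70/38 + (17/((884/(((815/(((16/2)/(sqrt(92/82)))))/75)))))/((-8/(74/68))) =1651/855 - 6031 * sqrt(1886)/69588480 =1.93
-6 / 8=-3 / 4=-0.75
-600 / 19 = -31.58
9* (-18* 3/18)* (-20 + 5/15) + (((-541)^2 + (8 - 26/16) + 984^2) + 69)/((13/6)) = 30291909/52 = 582536.71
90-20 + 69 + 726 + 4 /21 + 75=19744 /21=940.19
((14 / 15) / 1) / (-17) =-14 / 255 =-0.05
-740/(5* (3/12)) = -592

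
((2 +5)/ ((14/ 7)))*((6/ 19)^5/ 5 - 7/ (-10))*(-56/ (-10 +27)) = -20001506/ 2476099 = -8.08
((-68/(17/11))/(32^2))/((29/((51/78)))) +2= 385861/193024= 2.00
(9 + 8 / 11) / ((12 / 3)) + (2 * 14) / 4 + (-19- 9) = -817 / 44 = -18.57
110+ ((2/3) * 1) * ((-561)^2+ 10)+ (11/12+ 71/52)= 8187385/39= 209932.95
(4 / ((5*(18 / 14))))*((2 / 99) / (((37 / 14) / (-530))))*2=-5.04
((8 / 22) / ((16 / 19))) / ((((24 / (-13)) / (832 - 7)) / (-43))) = 8297.66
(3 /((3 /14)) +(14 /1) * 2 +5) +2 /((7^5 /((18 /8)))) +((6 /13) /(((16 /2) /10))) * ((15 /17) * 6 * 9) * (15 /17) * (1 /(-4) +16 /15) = 16874144363 /252575596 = 66.81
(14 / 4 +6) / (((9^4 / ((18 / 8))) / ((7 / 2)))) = 133 / 11664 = 0.01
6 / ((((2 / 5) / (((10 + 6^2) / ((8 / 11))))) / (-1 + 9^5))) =56021790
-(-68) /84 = 17 /21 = 0.81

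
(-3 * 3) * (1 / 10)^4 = -9 / 10000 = -0.00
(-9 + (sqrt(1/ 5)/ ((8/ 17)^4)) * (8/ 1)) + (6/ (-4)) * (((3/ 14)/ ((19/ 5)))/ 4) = -19197/ 2128 + 83521 * sqrt(5)/ 2560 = 63.93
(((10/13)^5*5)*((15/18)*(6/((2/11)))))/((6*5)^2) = 137500/3341637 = 0.04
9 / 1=9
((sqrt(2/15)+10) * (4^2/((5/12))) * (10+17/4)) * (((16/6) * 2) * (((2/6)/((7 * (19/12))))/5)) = 1024 * sqrt(30)/875+6144/35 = 181.95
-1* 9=-9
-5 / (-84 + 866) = -5 / 782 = -0.01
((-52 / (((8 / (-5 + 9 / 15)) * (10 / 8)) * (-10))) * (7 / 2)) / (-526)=1001 / 65750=0.02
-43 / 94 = -0.46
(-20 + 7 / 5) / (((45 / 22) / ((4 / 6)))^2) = -60016 / 30375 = -1.98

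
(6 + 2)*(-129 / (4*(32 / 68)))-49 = -2389 / 4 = -597.25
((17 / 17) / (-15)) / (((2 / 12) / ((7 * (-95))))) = 266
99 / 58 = 1.71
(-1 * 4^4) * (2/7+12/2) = -11264/7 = -1609.14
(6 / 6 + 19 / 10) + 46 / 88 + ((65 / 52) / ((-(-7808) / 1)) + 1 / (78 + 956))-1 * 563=-45177223427 / 80734720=-559.58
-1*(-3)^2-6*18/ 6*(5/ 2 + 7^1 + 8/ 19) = -3564/ 19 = -187.58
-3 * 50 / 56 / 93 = -25 / 868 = -0.03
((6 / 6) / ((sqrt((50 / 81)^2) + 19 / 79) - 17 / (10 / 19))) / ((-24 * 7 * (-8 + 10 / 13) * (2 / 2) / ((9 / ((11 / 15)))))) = -0.00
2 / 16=1 / 8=0.12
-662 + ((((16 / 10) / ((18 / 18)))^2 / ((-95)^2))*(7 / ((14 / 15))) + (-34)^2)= 22291846 / 45125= 494.00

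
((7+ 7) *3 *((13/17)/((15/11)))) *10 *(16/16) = 4004/17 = 235.53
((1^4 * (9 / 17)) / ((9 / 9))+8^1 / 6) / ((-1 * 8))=-0.23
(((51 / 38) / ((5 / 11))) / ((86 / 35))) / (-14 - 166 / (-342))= -35343 / 397492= -0.09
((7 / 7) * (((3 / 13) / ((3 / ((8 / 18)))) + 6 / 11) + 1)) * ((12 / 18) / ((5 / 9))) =4066 / 2145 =1.90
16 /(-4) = -4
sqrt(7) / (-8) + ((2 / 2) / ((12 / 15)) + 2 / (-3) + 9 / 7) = 157 / 84-sqrt(7) / 8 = 1.54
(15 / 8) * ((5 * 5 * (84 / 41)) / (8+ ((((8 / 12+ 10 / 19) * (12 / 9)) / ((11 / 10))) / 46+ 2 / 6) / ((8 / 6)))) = 11.61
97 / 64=1.52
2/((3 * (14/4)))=4/21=0.19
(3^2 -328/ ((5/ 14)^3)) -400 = -948907/ 125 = -7591.26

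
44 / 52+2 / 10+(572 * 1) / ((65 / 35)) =20088 / 65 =309.05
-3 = -3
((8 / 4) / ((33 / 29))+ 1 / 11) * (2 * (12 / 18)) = 244 / 99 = 2.46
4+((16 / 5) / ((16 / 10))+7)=13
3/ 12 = 1/ 4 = 0.25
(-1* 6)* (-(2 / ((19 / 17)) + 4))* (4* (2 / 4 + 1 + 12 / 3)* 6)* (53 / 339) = 1539120 / 2147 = 716.87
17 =17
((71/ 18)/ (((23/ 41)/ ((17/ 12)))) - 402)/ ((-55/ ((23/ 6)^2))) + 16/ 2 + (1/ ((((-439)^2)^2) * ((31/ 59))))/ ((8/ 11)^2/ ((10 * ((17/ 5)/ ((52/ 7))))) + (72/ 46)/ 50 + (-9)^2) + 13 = 3781788793344592823395282789/ 30075854090704400770875360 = 125.74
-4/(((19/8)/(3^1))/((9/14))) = -432/133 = -3.25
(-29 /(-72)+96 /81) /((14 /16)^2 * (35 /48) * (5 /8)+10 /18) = 351232 /200055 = 1.76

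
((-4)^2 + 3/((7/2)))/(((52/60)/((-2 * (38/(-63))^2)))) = -1703920/120393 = -14.15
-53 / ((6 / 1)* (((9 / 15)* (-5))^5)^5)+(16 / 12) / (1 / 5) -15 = -42364430472097 / 5083731656658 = -8.33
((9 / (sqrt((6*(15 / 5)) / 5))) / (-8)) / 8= -3*sqrt(10) / 128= -0.07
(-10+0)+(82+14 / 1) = 86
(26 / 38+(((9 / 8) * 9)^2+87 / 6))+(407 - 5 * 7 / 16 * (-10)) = 546.57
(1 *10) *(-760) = -7600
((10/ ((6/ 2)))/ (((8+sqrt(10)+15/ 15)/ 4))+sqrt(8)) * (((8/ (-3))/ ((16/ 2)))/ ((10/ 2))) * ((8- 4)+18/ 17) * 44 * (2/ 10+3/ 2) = -99.01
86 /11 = 7.82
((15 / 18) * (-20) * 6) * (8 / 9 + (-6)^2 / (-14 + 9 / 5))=113200 / 549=206.19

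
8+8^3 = 520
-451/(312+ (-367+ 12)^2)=-451/126337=-0.00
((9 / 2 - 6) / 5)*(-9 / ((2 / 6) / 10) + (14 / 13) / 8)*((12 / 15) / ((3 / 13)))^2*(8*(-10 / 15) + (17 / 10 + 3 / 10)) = -3243.18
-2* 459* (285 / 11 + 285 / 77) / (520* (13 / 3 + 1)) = -78489 / 8008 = -9.80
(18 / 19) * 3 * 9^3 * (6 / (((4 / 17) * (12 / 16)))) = 1338444 / 19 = 70444.42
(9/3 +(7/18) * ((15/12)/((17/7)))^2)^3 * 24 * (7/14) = 17227685395236511/48049596555264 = 358.54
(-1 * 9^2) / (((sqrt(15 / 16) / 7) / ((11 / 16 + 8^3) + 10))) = -306083.23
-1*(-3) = 3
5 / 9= 0.56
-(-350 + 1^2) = 349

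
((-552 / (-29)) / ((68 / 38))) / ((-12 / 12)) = -5244 / 493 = -10.64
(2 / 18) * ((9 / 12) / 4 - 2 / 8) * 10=-5 / 72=-0.07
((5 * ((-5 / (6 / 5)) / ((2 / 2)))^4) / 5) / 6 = 390625 / 7776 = 50.23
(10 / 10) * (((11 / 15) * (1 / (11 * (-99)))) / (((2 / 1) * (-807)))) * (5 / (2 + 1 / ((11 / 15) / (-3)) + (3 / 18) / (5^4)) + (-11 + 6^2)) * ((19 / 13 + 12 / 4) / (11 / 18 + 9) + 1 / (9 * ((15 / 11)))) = 12921139531 / 2510249627068326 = 0.00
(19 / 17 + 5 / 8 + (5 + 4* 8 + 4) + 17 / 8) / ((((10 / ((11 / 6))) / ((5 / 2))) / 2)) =11187 / 272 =41.13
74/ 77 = 0.96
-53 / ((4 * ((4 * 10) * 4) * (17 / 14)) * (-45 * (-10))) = -371 / 2448000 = -0.00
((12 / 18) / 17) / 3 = 2 / 153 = 0.01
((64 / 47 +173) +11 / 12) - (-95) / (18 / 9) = 125647 / 564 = 222.78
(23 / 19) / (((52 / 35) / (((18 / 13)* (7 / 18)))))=5635 / 12844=0.44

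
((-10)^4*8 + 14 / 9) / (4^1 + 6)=360007 / 45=8000.16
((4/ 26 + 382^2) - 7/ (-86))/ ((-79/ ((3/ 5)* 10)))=-6195315/ 559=-11082.85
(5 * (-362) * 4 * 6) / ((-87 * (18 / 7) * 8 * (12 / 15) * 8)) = 31675 / 8352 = 3.79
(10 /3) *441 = 1470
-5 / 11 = -0.45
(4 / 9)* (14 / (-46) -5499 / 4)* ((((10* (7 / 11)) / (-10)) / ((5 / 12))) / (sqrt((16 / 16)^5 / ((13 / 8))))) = 177107* sqrt(26) / 759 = 1189.82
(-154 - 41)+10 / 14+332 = 964 / 7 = 137.71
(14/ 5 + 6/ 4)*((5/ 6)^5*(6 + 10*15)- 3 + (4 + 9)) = 405103/ 1296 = 312.58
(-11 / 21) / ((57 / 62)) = -682 / 1197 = -0.57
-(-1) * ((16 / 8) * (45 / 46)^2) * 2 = 3.83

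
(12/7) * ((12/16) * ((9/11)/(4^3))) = 81/4928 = 0.02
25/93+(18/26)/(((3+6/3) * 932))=1515337/5633940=0.27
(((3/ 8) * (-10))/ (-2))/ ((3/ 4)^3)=40/ 9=4.44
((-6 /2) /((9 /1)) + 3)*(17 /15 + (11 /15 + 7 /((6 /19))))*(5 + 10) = 2884 /3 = 961.33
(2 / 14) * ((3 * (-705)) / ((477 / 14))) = -470 / 53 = -8.87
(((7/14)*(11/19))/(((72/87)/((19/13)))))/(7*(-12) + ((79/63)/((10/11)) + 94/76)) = -636405/101313056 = -0.01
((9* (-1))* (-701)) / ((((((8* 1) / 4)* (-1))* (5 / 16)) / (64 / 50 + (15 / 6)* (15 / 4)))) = -13444479 / 125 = -107555.83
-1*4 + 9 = 5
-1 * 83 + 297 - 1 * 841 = -627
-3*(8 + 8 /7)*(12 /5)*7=-2304 /5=-460.80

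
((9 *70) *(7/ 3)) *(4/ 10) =588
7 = 7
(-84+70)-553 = -567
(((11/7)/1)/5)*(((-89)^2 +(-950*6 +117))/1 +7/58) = 213103/290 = 734.84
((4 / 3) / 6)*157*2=628 / 9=69.78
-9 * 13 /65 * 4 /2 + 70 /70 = -2.60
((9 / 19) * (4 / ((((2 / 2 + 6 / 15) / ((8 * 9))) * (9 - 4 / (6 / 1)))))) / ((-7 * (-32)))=243 / 4655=0.05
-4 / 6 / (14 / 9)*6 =-18 / 7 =-2.57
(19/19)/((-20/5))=-1/4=-0.25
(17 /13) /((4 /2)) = 17 /26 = 0.65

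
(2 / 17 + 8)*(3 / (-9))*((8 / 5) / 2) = -184 / 85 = -2.16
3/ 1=3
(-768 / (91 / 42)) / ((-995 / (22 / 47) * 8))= 12672 / 607945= 0.02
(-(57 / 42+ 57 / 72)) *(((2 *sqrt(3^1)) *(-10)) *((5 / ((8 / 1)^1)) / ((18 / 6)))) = 9025 *sqrt(3) / 1008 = 15.51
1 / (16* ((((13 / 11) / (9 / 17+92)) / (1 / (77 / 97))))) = 11737 / 1904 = 6.16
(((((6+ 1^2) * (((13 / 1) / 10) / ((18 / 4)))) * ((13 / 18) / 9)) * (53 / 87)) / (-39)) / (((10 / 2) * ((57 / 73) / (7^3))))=-120763097 / 542266650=-0.22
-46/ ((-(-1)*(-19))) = 46/ 19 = 2.42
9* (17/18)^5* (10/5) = 1419857/104976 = 13.53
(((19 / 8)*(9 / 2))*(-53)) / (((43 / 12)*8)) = -27189 / 1376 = -19.76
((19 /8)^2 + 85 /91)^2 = 1466200681 /33918976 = 43.23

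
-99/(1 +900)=-99/901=-0.11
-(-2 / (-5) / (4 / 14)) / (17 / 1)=-7 / 85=-0.08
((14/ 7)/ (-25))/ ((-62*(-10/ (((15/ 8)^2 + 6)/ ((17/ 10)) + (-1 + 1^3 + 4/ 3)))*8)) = -11311/ 101184000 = -0.00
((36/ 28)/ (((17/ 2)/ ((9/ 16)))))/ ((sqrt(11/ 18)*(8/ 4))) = 243*sqrt(22)/ 20944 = 0.05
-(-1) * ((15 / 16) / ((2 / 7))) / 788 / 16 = 105 / 403456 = 0.00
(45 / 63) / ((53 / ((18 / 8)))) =45 / 1484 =0.03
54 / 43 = 1.26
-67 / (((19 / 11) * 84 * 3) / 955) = -703835 / 4788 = -147.00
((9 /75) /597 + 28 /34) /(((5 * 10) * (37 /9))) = 627003 /156463750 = 0.00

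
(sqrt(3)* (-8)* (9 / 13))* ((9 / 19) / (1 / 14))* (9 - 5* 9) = 326592* sqrt(3) / 247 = 2290.18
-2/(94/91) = -91/47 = -1.94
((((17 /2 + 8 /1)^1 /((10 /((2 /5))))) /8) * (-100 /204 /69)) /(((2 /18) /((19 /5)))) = -627 /31280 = -0.02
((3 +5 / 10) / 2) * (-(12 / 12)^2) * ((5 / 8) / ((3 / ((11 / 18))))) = -385 / 1728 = -0.22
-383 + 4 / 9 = -3443 / 9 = -382.56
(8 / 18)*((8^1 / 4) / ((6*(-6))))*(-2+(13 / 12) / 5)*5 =107 / 486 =0.22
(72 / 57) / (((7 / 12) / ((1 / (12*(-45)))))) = -8 / 1995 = -0.00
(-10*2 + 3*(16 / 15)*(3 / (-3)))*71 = -8236 / 5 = -1647.20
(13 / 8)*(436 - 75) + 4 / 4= 4701 / 8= 587.62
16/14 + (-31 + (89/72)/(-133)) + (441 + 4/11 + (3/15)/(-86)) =9319223167/22647240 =411.49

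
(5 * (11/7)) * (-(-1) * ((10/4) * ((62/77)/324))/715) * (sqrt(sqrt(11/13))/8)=0.00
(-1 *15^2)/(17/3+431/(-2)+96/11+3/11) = 270/241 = 1.12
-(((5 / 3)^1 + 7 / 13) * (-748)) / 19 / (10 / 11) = 353804 / 3705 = 95.49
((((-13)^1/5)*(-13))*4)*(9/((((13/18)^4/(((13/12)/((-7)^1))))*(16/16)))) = -314928/455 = -692.15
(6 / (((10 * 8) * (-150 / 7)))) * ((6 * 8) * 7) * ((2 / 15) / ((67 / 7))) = -686 / 41875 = -0.02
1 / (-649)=-1 / 649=-0.00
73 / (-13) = -73 / 13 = -5.62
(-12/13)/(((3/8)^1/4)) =-128/13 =-9.85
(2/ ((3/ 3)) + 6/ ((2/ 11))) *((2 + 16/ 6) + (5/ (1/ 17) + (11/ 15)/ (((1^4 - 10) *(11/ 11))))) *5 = 423290/ 27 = 15677.41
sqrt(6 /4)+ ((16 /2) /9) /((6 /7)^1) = 28 /27+ sqrt(6) /2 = 2.26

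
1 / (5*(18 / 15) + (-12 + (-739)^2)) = 1 / 546115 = 0.00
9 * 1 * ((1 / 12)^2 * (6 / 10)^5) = 243 / 50000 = 0.00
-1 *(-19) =19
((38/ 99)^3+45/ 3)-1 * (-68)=80589689/ 970299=83.06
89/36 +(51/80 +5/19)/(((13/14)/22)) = 264658/11115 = 23.81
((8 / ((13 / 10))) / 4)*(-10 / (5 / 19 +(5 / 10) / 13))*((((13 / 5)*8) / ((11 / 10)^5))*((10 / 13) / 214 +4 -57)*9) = 806769792000000 / 2567636093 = 314207.22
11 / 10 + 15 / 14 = 76 / 35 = 2.17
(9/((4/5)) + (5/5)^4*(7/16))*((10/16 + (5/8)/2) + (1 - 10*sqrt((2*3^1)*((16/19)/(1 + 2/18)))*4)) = 5797/256 - 1122*sqrt(285)/19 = -974.28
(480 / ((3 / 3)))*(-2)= -960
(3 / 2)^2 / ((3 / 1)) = 3 / 4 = 0.75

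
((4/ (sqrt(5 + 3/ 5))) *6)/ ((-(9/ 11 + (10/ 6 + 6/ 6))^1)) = -396 *sqrt(35)/ 805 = -2.91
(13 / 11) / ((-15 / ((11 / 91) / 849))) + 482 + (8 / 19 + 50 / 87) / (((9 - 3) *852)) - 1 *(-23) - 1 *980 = -19878409124137 / 41849298540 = -475.00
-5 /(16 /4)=-5 /4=-1.25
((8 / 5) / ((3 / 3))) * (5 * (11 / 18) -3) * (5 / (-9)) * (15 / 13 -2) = 44 / 1053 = 0.04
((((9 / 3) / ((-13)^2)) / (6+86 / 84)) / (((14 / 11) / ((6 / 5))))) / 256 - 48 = -1531545303 / 31907200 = -48.00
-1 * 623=-623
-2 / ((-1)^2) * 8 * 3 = -48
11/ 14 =0.79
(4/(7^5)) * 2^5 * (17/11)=2176/184877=0.01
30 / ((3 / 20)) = 200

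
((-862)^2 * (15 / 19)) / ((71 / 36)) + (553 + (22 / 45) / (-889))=16081600199107 / 53966745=297990.92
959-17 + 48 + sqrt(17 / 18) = sqrt(34) / 6 + 990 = 990.97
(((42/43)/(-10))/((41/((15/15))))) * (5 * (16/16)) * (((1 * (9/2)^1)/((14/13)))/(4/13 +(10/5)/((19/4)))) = -9633/141040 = -0.07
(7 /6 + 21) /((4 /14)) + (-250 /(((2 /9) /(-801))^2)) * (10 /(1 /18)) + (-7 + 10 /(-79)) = -554256647798207 /948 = -584658911179.54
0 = 0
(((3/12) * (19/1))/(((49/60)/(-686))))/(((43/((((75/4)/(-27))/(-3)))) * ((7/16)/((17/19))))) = -17000/387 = -43.93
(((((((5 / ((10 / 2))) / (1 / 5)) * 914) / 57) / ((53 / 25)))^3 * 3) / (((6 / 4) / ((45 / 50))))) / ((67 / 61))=18194011165625000 / 205250615943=88642.91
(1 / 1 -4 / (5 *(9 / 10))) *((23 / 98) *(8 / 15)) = 92 / 6615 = 0.01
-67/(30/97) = -6499/30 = -216.63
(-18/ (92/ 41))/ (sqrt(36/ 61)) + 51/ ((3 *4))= 17/ 4 - 123 *sqrt(61)/ 92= -6.19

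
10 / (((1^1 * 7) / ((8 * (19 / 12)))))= 380 / 21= 18.10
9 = 9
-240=-240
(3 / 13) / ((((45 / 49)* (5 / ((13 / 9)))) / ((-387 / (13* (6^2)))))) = -2107 / 35100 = -0.06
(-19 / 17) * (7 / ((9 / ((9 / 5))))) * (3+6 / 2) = -798 / 85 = -9.39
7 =7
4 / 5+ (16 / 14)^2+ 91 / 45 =9103 / 2205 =4.13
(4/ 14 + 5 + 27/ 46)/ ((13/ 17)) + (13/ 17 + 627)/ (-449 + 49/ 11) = 1090488599/ 173991090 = 6.27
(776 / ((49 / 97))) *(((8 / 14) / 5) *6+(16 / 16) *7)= 20248168 / 1715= 11806.51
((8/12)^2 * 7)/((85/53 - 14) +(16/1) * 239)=1484/1818135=0.00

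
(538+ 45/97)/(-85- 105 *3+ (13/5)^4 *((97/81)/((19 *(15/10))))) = -150719079375/111424789102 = -1.35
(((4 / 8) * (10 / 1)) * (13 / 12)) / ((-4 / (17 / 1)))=-1105 / 48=-23.02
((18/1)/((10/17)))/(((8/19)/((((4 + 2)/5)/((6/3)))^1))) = 8721/200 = 43.60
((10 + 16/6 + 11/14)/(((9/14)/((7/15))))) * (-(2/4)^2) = -791/324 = -2.44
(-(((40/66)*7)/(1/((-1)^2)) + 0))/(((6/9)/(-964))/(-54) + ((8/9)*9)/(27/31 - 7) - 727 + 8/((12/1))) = 49453200/8481956153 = 0.01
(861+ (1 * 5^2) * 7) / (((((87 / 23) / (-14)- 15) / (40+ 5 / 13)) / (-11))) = 58378600 / 1937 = 30138.67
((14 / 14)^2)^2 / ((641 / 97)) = 97 / 641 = 0.15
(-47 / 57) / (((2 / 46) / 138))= -49726 / 19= -2617.16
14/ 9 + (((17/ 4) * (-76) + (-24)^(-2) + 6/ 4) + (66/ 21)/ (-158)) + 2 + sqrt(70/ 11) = -33759997/ 106176 + sqrt(770)/ 11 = -315.44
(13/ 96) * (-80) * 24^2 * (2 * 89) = -1110720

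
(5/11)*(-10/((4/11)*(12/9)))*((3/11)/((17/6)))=-675/748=-0.90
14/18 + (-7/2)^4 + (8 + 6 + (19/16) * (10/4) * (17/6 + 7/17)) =1708451/9792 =174.47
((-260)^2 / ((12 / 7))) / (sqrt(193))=118300 * sqrt(193) / 579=2838.47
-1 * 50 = -50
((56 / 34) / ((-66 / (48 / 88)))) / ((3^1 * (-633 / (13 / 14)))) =26 / 3906243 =0.00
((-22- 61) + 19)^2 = 4096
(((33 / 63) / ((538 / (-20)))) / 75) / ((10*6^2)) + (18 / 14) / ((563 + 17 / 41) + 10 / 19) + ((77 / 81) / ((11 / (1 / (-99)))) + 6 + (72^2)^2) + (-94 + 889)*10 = 1783200438310111484651 / 66334830338700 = 26881812.00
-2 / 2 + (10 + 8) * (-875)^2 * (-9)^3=-10046531251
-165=-165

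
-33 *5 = -165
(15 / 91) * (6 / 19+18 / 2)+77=135788 / 1729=78.54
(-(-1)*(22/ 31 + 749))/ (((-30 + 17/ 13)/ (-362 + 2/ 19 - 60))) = 2421898128/ 219697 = 11023.81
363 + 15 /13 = 4734 /13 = 364.15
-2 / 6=-1 / 3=-0.33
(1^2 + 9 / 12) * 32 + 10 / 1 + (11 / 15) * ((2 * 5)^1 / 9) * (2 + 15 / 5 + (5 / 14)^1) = 4433 / 63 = 70.37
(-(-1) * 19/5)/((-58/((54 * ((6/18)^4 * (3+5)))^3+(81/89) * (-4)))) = -3380062/348435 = -9.70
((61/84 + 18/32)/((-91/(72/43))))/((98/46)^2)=-0.01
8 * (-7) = -56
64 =64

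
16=16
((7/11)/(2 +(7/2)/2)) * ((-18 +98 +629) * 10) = 39704/33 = 1203.15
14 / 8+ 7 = 35 / 4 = 8.75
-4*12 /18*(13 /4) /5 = -26 /15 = -1.73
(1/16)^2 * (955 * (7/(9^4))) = 6685/1679616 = 0.00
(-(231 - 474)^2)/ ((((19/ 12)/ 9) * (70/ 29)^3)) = -38883943647/ 1629250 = -23866.16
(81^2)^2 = 43046721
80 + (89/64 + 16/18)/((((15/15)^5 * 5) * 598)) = 10598501/132480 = 80.00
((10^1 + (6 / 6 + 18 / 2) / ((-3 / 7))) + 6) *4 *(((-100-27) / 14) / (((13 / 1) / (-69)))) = -128524 / 91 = -1412.35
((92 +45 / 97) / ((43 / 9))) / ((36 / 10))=44845 / 8342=5.38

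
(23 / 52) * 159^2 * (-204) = -29654613 / 13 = -2281124.08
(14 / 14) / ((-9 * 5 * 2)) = -1 / 90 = -0.01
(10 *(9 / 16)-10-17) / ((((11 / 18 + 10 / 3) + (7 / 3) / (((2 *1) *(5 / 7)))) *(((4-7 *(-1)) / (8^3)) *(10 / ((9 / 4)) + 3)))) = -4432320 / 184987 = -23.96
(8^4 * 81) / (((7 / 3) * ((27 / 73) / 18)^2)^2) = 16749964099584 / 49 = 341836002032.33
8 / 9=0.89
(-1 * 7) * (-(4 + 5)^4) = 45927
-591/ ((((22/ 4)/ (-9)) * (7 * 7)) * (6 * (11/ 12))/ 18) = 382968/ 5929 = 64.59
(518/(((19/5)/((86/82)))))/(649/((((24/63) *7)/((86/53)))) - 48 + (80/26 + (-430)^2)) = 61387144/79543528747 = 0.00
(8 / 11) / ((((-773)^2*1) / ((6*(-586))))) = -28128 / 6572819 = -0.00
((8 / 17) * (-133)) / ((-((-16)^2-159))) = 1064 / 1649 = 0.65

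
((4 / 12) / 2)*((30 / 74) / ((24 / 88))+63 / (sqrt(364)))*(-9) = -27*sqrt(91) / 52 -165 / 74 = -7.18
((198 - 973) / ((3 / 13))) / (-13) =775 / 3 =258.33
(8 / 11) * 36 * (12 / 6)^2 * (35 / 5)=8064 / 11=733.09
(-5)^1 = -5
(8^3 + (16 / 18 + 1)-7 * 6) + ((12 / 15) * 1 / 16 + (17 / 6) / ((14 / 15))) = 149617 / 315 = 474.97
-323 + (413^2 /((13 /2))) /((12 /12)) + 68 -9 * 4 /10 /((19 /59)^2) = 608955961 /23465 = 25951.67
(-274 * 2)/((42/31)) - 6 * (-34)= -4210/21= -200.48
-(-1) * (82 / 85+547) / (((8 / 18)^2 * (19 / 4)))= 3772737 / 6460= 584.02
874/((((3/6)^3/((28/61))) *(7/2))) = 55936/61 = 916.98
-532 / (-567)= 76 / 81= 0.94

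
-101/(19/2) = -202/19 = -10.63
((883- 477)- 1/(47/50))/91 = 1464/329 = 4.45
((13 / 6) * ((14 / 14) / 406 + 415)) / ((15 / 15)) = 2190383 / 2436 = 899.17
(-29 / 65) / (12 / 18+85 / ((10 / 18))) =-87 / 29965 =-0.00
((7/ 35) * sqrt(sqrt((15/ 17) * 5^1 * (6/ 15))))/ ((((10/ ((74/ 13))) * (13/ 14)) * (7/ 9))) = 666 * 17^(3/ 4) * 30^(1/ 4)/ 71825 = 0.18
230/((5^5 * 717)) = 46/448125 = 0.00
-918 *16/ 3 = -4896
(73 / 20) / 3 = 73 / 60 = 1.22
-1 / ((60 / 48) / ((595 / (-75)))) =476 / 75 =6.35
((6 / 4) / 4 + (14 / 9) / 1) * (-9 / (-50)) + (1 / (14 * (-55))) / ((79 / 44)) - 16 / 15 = -477719 / 663600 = -0.72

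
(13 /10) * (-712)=-4628 /5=-925.60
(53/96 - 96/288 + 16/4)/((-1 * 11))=-0.38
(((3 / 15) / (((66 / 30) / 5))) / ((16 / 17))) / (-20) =-0.02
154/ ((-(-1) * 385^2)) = 2/ 1925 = 0.00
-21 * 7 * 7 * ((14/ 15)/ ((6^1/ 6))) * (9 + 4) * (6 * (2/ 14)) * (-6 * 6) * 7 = 13484016/ 5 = 2696803.20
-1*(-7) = 7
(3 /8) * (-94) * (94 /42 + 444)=-440437 /28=-15729.89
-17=-17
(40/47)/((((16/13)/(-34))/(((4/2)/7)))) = -2210/329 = -6.72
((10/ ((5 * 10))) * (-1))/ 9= -1/ 45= -0.02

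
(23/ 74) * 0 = 0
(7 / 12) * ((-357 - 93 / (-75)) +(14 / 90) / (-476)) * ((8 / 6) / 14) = -5443133 / 275400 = -19.76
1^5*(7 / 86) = 7 / 86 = 0.08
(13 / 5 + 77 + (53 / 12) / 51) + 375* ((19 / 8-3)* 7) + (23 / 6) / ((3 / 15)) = -9435643 / 6120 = -1541.77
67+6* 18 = 175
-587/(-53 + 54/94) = 11.20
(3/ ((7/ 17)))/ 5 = 51/ 35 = 1.46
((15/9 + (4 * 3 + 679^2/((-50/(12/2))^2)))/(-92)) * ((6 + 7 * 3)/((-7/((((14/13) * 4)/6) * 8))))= 299369568/186875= 1601.98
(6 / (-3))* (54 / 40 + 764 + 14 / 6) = -46061 / 30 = -1535.37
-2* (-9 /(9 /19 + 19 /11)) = 1881 /230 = 8.18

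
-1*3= -3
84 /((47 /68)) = 5712 /47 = 121.53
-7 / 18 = -0.39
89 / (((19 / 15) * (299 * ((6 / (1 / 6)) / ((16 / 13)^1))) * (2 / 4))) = 3560 / 221559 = 0.02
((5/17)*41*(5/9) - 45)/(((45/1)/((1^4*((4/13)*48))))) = -75008/5967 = -12.57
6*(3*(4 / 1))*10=720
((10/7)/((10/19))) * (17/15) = 323/105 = 3.08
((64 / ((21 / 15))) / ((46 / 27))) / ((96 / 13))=585 / 161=3.63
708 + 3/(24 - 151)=89913/127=707.98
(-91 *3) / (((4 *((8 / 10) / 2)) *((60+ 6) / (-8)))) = 455 / 22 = 20.68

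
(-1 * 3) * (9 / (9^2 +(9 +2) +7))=-3 / 11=-0.27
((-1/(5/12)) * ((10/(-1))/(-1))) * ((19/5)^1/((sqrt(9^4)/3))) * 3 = -152/15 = -10.13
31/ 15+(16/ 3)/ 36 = 299/ 135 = 2.21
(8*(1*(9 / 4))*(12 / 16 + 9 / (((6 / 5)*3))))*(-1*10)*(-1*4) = 2340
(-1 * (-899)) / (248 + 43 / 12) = 10788 / 3019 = 3.57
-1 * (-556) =556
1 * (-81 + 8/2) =-77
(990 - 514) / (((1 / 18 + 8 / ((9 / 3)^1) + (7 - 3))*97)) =8568 / 11737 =0.73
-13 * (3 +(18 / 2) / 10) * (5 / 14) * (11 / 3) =-1859 / 28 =-66.39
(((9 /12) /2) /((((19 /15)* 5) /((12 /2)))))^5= 14348907 /2535525376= 0.01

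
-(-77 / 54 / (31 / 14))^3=156590819 / 586376253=0.27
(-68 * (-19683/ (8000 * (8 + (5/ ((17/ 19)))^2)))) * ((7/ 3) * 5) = 75213117/ 1511600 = 49.76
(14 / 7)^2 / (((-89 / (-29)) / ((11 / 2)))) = 638 / 89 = 7.17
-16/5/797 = -16/3985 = -0.00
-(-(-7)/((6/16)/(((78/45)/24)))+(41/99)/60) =-2683/1980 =-1.36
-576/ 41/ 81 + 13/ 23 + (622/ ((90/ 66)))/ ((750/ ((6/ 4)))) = 13834259/ 10608750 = 1.30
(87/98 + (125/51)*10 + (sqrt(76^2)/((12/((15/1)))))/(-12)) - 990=-972.52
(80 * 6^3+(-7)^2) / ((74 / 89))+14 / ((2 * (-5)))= 7710887 / 370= 20840.24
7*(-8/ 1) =-56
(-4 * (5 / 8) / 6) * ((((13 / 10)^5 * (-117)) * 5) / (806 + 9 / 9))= 4826809 / 4304000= 1.12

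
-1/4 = -0.25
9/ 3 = 3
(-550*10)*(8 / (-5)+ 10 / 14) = 34100 / 7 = 4871.43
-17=-17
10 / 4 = 5 / 2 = 2.50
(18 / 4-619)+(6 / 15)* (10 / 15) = -18427 / 30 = -614.23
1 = 1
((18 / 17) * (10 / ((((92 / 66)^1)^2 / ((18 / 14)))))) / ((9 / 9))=441045 / 62951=7.01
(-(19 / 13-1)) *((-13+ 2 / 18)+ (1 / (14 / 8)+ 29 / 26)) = 18349 / 3549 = 5.17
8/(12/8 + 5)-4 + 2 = -10/13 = -0.77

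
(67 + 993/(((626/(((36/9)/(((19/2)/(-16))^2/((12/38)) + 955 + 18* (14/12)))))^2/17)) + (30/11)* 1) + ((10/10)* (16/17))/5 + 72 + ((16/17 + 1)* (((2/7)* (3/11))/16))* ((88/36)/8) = 14992841797274160876208147/105644103034424272484320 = 141.92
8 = 8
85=85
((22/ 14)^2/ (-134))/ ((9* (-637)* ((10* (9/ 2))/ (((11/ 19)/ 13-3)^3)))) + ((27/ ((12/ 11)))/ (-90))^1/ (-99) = 283436177243897/ 102104806129882920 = 0.00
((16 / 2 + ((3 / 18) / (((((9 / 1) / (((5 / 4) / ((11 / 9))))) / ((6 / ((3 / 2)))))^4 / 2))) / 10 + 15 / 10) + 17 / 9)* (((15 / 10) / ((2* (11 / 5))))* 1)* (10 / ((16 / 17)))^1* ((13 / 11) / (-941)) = -4146208625 / 80017867248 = -0.05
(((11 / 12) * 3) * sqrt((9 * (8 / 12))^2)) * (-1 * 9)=-297 / 2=-148.50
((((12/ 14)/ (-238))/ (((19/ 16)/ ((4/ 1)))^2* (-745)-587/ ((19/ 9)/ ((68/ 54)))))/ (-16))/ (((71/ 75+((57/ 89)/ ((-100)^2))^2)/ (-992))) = 0.00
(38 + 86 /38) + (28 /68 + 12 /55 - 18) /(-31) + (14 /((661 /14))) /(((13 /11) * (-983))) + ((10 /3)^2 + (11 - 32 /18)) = 853472517110293 /13955534991255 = 61.16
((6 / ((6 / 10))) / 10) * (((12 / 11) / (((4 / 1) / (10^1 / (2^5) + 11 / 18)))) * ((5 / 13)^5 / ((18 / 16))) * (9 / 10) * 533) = 3408125 / 3770052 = 0.90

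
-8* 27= -216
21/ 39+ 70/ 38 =588/ 247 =2.38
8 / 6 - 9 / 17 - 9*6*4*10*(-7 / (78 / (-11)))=-1413187 / 663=-2131.50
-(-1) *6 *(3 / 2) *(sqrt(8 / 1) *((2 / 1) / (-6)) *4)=-24 *sqrt(2)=-33.94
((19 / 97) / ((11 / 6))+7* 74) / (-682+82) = -27641 / 32010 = -0.86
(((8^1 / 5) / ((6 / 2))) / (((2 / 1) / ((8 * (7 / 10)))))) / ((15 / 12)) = 448 / 375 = 1.19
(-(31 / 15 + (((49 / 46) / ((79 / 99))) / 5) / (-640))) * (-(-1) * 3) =-72084007 / 11628800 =-6.20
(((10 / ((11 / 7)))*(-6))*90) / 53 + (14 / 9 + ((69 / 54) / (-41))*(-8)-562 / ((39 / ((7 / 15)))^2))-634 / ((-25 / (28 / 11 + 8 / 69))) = 824144869448 / 188144696025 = 4.38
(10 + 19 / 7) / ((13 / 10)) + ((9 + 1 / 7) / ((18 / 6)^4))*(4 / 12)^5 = 9.78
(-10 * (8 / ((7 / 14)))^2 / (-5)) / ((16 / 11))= 352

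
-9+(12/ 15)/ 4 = -44/ 5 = -8.80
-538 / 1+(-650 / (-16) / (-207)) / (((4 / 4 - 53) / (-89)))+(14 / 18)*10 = -3514417 / 6624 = -530.56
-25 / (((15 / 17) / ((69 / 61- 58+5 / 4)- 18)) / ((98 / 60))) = 14963179 / 4392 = 3406.92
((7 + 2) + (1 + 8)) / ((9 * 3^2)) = 2 / 9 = 0.22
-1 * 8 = -8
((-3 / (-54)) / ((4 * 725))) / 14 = 1 / 730800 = 0.00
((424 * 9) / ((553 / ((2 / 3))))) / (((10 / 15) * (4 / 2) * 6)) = 318 / 553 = 0.58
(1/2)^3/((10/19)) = 19/80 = 0.24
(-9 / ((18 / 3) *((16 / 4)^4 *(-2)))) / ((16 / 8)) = 3 / 2048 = 0.00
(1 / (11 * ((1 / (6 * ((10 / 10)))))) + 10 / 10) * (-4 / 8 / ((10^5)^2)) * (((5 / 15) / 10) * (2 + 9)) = -0.00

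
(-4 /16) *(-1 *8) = 2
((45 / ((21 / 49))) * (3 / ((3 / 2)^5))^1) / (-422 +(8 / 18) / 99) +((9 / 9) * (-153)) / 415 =-5204721 / 11145655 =-0.47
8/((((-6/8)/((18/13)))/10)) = -1920/13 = -147.69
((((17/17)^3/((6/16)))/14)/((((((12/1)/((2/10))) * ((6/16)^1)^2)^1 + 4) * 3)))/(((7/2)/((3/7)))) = 128/204771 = 0.00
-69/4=-17.25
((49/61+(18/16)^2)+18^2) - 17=1206605/3904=309.07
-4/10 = -2/5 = -0.40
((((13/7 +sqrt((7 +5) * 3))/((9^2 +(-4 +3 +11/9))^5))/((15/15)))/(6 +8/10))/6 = 5412825/99355940221861876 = 0.00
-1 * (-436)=436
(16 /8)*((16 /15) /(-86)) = -16 /645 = -0.02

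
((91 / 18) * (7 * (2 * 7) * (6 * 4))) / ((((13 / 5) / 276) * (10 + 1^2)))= 1262240 / 11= 114749.09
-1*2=-2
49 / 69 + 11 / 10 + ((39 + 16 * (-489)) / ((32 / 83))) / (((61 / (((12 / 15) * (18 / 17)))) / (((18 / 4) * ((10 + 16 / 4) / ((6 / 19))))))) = -160098458893 / 2862120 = -55937.02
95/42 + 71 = 3077/42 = 73.26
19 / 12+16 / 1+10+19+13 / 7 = 4069 / 84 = 48.44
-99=-99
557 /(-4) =-557 /4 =-139.25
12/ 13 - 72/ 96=9/ 52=0.17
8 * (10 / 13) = 80 / 13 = 6.15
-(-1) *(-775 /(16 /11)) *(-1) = 8525 /16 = 532.81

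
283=283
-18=-18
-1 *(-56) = 56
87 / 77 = 1.13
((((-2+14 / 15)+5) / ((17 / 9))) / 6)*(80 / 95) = 472 / 1615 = 0.29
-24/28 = -6/7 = -0.86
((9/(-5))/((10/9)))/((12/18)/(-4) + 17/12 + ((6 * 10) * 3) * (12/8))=-162/27125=-0.01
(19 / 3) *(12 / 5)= 76 / 5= 15.20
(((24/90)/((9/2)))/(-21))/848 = -1/300510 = -0.00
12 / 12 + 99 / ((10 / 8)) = 401 / 5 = 80.20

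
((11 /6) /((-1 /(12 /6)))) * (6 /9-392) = 1434.89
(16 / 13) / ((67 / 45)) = 720 / 871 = 0.83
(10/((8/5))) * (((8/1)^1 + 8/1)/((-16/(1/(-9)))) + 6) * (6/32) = 1375/192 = 7.16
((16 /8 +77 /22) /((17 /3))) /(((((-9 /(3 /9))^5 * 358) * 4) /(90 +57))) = -539 /77624398224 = -0.00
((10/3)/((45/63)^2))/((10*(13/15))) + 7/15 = 238/195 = 1.22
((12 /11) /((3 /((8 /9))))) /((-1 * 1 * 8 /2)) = -8 /99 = -0.08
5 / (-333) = -5 / 333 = -0.02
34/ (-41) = -34/ 41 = -0.83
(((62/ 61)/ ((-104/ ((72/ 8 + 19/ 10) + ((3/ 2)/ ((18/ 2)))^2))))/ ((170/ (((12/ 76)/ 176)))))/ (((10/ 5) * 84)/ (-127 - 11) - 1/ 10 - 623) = 1402471/ 1553577376116480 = 0.00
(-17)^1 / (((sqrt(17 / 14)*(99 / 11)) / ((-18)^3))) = 648*sqrt(238) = 9996.86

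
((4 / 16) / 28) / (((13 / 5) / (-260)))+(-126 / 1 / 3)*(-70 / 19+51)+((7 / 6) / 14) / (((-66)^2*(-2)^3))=-1988.16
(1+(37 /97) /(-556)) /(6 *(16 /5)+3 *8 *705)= 89825 /1522608224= 0.00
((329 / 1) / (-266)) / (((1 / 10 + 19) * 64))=-235 / 232256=-0.00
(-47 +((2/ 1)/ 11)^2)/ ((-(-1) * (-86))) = 5683/ 10406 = 0.55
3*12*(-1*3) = -108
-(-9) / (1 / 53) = 477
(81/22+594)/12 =49.81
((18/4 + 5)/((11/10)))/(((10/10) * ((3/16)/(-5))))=-7600/33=-230.30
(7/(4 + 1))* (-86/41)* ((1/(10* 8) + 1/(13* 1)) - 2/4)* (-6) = -385581/53300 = -7.23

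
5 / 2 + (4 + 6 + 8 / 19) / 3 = 227 / 38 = 5.97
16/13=1.23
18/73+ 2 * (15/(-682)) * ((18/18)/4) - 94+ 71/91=-842534689/9061052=-92.98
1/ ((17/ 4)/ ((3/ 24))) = 1/ 34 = 0.03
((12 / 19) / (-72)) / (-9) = 1 / 1026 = 0.00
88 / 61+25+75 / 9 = 6364 / 183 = 34.78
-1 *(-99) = 99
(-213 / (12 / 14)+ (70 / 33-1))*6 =-16327 / 11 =-1484.27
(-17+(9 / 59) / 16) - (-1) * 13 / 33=-517015 / 31152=-16.60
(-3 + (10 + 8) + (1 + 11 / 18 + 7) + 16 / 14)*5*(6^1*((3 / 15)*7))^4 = 616214.59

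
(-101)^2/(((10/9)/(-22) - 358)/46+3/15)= -232276770/172681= -1345.12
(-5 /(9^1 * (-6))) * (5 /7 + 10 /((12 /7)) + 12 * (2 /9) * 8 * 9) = 41695 /2268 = 18.38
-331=-331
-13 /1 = -13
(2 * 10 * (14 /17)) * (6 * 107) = 179760 /17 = 10574.12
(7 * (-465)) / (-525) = 31 / 5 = 6.20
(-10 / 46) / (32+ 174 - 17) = -5 / 4347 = -0.00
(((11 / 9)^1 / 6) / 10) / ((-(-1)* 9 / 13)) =143 / 4860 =0.03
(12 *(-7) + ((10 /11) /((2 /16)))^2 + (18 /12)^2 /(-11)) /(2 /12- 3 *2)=1299 /242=5.37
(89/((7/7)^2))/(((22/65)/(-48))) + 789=-130161/11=-11832.82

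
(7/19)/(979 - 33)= 7/17974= 0.00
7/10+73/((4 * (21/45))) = 5573/140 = 39.81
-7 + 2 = -5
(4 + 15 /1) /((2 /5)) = 95 /2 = 47.50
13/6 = 2.17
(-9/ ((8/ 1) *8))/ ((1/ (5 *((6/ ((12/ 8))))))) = -45/ 16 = -2.81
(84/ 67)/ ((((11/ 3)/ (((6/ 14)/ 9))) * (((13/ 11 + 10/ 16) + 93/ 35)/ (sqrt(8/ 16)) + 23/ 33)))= -32457600/ 112598740003 + 207884880 * sqrt(2)/ 112598740003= 0.00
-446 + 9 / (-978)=-145399 / 326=-446.01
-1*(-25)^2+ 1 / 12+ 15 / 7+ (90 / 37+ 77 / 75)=-16040251 / 25900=-619.31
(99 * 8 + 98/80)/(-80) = -31729/3200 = -9.92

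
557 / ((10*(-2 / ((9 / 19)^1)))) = -13.19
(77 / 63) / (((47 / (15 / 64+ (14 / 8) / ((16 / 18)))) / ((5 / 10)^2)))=11 / 768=0.01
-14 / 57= -0.25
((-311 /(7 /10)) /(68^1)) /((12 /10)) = -7775 /1428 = -5.44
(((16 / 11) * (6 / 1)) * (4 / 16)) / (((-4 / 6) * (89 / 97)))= -3492 / 979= -3.57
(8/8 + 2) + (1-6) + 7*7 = 47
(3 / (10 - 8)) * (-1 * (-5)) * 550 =4125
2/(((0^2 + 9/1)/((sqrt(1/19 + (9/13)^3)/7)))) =8*sqrt(247741)/202293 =0.02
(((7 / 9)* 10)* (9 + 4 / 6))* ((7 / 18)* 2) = 14210 / 243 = 58.48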